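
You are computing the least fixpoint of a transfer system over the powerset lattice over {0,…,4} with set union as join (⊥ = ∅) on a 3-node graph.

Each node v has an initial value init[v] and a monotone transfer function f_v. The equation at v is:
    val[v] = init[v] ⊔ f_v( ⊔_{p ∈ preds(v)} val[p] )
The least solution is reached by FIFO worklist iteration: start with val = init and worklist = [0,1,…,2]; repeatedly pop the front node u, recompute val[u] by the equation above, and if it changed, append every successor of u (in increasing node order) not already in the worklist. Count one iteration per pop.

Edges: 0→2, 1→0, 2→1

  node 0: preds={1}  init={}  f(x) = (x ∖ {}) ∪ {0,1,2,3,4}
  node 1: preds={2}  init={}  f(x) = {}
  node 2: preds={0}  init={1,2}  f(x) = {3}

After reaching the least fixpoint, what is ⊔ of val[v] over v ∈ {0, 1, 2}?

{0,1,2,3,4}

Trace (4 dequeues):
  [1] u=0 | in {} | out {0,1,2,3,4} | prev {} | push {}
  [2] u=1 | in {1,2} | out {} | ==
  [3] u=2 | in {0,1,2,3,4} | out {1,2,3} | prev {1,2} | push {1}
  [4] u=1 | in {1,2,3} | out {} | ==

Converged values:
  [0] {0,1,2,3,4}
  [1] {}
  [2] {1,2,3}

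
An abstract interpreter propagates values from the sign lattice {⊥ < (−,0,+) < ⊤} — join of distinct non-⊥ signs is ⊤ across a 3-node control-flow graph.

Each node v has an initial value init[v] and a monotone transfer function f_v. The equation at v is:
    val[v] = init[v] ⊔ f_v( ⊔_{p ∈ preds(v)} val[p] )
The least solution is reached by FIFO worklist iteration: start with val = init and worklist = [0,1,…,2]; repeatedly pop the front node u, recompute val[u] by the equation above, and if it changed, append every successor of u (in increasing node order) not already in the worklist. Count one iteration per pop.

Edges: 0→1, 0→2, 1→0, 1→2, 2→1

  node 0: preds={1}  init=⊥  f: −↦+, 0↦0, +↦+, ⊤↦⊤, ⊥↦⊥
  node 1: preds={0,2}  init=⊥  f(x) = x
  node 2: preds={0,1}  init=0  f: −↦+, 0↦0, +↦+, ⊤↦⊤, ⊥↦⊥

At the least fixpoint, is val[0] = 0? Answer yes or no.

yes

Iteration log — 6 steps:
  step 1. node 0  ⊔preds=⊥  new=⊥  stable
  step 2. node 1  ⊔preds=0  new=0  old=⊥  +wl: 0
  step 3. node 2  ⊔preds=0  new=0  stable
  step 4. node 0  ⊔preds=0  new=0  old=⊥  +wl: 1,2
  step 5. node 1  ⊔preds=0  new=0  stable
  step 6. node 2  ⊔preds=0  new=0  stable

Least fixpoint reached:
  node 0: 0
  node 1: 0
  node 2: 0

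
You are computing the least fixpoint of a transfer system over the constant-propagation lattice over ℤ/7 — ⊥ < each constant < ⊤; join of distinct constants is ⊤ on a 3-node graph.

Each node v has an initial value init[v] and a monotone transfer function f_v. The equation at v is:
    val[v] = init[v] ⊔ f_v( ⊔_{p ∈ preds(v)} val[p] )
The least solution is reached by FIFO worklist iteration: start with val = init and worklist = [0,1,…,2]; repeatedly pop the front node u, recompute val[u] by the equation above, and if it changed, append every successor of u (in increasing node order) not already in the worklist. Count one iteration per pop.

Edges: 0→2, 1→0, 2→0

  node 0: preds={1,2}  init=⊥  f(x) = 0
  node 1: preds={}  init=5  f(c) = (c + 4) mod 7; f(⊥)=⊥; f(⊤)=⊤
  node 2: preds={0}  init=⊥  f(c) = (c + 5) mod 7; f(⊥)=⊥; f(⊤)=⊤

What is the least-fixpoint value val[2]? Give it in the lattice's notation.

Worklist (4 pops):
  #1 pop 0: in=5 → 0 (was ⊥); enqueue []
  #2 pop 1: in=⊥ → 5 (no change)
  #3 pop 2: in=0 → 5 (was ⊥); enqueue [0]
  #4 pop 0: in=5 → 0 (no change)

Fixpoint:
  val[0] = 0
  val[1] = 5
  val[2] = 5

5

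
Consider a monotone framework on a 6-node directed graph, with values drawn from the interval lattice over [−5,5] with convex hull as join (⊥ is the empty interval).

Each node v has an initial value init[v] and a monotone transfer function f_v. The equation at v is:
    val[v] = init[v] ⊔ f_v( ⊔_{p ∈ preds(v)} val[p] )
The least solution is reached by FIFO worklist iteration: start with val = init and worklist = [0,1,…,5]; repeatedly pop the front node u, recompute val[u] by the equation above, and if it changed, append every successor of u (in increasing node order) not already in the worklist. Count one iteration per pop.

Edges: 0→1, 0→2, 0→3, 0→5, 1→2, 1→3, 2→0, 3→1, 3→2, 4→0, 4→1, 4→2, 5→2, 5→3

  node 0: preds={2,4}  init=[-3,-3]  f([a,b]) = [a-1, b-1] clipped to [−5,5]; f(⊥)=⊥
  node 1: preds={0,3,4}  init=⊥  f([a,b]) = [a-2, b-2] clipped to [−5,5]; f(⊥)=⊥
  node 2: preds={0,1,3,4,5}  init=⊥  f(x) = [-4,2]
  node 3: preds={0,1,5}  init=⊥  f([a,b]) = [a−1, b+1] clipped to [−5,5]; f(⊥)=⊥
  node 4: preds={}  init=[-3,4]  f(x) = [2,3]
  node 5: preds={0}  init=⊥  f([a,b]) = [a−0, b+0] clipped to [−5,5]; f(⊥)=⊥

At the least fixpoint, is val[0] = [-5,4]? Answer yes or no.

no

Iteration log — 13 steps:
  step 1. node 0  ⊔preds=[-3,4]  new=[-4,3]  old=[-3,-3]  +wl: 
  step 2. node 1  ⊔preds=[-4,4]  new=[-5,2]  old=⊥  +wl: 
  step 3. node 2  ⊔preds=[-5,4]  new=[-4,2]  old=⊥  +wl: 0
  step 4. node 3  ⊔preds=[-5,3]  new=[-5,4]  old=⊥  +wl: 1,2
  step 5. node 4  ⊔preds=⊥  new=[-3,4]  stable
  step 6. node 5  ⊔preds=[-4,3]  new=[-4,3]  old=⊥  +wl: 3
  step 7. node 0  ⊔preds=[-4,4]  new=[-5,3]  old=[-4,3]  +wl: 5
  step 8. node 1  ⊔preds=[-5,4]  new=[-5,2]  stable
  step 9. node 2  ⊔preds=[-5,4]  new=[-4,2]  stable
  step 10. node 3  ⊔preds=[-5,3]  new=[-5,4]  stable
  step 11. node 5  ⊔preds=[-5,3]  new=[-5,3]  old=[-4,3]  +wl: 2,3
  step 12. node 2  ⊔preds=[-5,4]  new=[-4,2]  stable
  step 13. node 3  ⊔preds=[-5,3]  new=[-5,4]  stable

Least fixpoint reached:
  node 0: [-5,3]
  node 1: [-5,2]
  node 2: [-4,2]
  node 3: [-5,4]
  node 4: [-3,4]
  node 5: [-5,3]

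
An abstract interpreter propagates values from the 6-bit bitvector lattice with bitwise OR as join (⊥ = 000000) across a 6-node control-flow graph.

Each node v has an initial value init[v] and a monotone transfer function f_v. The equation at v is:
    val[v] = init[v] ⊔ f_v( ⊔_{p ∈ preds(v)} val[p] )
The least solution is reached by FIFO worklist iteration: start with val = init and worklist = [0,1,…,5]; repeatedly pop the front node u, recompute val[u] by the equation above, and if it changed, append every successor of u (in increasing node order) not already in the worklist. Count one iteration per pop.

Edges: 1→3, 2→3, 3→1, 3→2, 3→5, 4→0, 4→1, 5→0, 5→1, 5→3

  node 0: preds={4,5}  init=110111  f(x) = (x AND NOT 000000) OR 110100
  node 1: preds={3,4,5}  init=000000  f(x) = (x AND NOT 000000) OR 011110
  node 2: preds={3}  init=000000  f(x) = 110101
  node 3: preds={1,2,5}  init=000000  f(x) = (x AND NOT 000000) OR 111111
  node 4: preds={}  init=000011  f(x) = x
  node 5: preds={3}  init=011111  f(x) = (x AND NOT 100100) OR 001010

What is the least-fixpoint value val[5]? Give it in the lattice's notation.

Iteration log — 9 steps:
  step 1. node 0  ⊔preds=011111  new=111111  old=110111  +wl: 
  step 2. node 1  ⊔preds=011111  new=011111  old=000000  +wl: 
  step 3. node 2  ⊔preds=000000  new=110101  old=000000  +wl: 
  step 4. node 3  ⊔preds=111111  new=111111  old=000000  +wl: 1,2
  step 5. node 4  ⊔preds=000000  new=000011  stable
  step 6. node 5  ⊔preds=111111  new=011111  stable
  step 7. node 1  ⊔preds=111111  new=111111  old=011111  +wl: 3
  step 8. node 2  ⊔preds=111111  new=110101  stable
  step 9. node 3  ⊔preds=111111  new=111111  stable

Least fixpoint reached:
  node 0: 111111
  node 1: 111111
  node 2: 110101
  node 3: 111111
  node 4: 000011
  node 5: 011111

011111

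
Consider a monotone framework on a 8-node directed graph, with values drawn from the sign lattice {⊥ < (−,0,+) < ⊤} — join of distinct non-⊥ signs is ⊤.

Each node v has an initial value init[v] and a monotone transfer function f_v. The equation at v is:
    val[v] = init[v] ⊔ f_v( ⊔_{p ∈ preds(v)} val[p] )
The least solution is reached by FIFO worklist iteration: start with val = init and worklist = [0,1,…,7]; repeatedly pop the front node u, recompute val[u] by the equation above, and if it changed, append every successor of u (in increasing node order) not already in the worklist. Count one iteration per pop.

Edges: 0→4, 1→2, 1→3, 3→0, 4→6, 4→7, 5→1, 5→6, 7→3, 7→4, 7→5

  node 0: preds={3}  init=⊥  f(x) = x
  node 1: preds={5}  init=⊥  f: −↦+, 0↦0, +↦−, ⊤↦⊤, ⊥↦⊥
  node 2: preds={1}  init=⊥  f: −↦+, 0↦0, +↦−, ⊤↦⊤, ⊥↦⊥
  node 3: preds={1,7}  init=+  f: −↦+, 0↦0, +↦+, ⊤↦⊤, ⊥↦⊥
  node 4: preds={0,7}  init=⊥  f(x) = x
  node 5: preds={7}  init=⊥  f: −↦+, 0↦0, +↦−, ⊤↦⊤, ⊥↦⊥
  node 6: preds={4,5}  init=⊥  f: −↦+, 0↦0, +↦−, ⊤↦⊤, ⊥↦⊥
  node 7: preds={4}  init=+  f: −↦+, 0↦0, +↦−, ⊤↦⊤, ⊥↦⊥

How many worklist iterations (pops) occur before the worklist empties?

20

Worklist (20 pops):
  #1 pop 0: in=+ → + (was ⊥); enqueue []
  #2 pop 1: in=⊥ → ⊥ (no change)
  #3 pop 2: in=⊥ → ⊥ (no change)
  #4 pop 3: in=+ → + (no change)
  #5 pop 4: in=+ → + (was ⊥); enqueue []
  #6 pop 5: in=+ → − (was ⊥); enqueue [1]
  #7 pop 6: in=⊤ → ⊤ (was ⊥); enqueue []
  #8 pop 7: in=+ → ⊤ (was +); enqueue [3,4,5]
  #9 pop 1: in=− → + (was ⊥); enqueue [2]
  #10 pop 3: in=⊤ → ⊤ (was +); enqueue [0]
  #11 pop 4: in=⊤ → ⊤ (was +); enqueue [6,7]
  #12 pop 5: in=⊤ → ⊤ (was −); enqueue [1]
  #13 pop 2: in=+ → − (was ⊥); enqueue []
  #14 pop 0: in=⊤ → ⊤ (was +); enqueue [4]
  #15 pop 6: in=⊤ → ⊤ (no change)
  #16 pop 7: in=⊤ → ⊤ (no change)
  #17 pop 1: in=⊤ → ⊤ (was +); enqueue [2,3]
  #18 pop 4: in=⊤ → ⊤ (no change)
  #19 pop 2: in=⊤ → ⊤ (was −); enqueue []
  #20 pop 3: in=⊤ → ⊤ (no change)

Fixpoint:
  val[0] = ⊤
  val[1] = ⊤
  val[2] = ⊤
  val[3] = ⊤
  val[4] = ⊤
  val[5] = ⊤
  val[6] = ⊤
  val[7] = ⊤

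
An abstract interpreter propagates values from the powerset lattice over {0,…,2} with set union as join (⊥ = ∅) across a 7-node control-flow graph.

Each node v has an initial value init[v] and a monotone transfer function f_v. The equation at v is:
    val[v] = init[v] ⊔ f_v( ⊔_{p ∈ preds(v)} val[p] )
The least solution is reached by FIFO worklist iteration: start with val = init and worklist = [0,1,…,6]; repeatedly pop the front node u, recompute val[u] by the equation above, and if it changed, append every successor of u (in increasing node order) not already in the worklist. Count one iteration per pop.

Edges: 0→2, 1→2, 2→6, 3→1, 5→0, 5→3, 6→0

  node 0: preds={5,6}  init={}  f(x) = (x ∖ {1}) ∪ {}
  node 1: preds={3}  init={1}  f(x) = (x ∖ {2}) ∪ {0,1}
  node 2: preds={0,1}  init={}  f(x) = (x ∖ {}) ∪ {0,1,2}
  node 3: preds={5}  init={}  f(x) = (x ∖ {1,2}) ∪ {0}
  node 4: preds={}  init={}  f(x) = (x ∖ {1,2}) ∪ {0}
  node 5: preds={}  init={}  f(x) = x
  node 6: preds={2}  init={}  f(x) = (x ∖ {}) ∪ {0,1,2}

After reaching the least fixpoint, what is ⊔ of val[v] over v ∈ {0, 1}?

{0,1,2}

Worklist (10 pops):
  #1 pop 0: in={} → {} (no change)
  #2 pop 1: in={} → {0,1} (was {1}); enqueue []
  #3 pop 2: in={0,1} → {0,1,2} (was {}); enqueue []
  #4 pop 3: in={} → {0} (was {}); enqueue [1]
  #5 pop 4: in={} → {0} (was {}); enqueue []
  #6 pop 5: in={} → {} (no change)
  #7 pop 6: in={0,1,2} → {0,1,2} (was {}); enqueue [0]
  #8 pop 1: in={0} → {0,1} (no change)
  #9 pop 0: in={0,1,2} → {0,2} (was {}); enqueue [2]
  #10 pop 2: in={0,1,2} → {0,1,2} (no change)

Fixpoint:
  val[0] = {0,2}
  val[1] = {0,1}
  val[2] = {0,1,2}
  val[3] = {0}
  val[4] = {0}
  val[5] = {}
  val[6] = {0,1,2}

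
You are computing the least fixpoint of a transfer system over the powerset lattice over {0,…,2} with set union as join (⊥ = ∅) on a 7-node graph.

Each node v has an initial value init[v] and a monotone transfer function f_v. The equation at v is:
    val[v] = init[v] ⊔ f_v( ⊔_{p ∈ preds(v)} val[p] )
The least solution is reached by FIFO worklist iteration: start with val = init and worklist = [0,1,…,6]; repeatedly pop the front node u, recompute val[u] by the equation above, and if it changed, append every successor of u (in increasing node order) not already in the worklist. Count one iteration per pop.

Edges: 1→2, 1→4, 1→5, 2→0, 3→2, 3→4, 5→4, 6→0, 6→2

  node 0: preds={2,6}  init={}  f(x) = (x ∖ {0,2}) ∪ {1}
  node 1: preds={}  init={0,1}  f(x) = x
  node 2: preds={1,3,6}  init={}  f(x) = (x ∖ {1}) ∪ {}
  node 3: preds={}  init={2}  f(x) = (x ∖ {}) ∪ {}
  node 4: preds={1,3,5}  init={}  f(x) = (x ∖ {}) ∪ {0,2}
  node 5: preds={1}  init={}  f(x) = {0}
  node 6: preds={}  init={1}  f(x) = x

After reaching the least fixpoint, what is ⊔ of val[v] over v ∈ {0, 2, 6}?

{0,1,2}

Worklist (9 pops):
  #1 pop 0: in={1} → {1} (was {}); enqueue []
  #2 pop 1: in={} → {0,1} (no change)
  #3 pop 2: in={0,1,2} → {0,2} (was {}); enqueue [0]
  #4 pop 3: in={} → {2} (no change)
  #5 pop 4: in={0,1,2} → {0,1,2} (was {}); enqueue []
  #6 pop 5: in={0,1} → {0} (was {}); enqueue [4]
  #7 pop 6: in={} → {1} (no change)
  #8 pop 0: in={0,1,2} → {1} (no change)
  #9 pop 4: in={0,1,2} → {0,1,2} (no change)

Fixpoint:
  val[0] = {1}
  val[1] = {0,1}
  val[2] = {0,2}
  val[3] = {2}
  val[4] = {0,1,2}
  val[5] = {0}
  val[6] = {1}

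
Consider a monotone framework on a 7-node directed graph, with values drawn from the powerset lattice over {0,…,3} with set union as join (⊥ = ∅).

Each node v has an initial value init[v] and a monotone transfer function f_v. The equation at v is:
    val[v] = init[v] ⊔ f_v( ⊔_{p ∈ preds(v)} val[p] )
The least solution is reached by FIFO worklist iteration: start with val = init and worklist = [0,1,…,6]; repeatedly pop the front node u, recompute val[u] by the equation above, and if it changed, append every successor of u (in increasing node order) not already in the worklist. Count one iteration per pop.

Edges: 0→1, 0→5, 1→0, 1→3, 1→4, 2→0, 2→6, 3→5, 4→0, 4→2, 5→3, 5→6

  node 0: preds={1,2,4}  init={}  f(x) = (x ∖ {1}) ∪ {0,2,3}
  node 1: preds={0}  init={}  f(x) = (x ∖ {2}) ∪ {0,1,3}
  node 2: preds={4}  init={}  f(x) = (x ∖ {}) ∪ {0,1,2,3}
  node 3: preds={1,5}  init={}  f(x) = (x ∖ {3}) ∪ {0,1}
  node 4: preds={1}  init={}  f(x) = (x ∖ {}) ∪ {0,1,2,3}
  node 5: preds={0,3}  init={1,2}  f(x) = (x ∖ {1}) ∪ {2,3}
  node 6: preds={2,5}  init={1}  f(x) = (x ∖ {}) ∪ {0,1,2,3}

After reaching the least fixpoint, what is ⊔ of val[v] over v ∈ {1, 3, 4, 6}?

Iteration log — 10 steps:
  step 1. node 0  ⊔preds={}  new={0,2,3}  old={}  +wl: 
  step 2. node 1  ⊔preds={0,2,3}  new={0,1,3}  old={}  +wl: 0
  step 3. node 2  ⊔preds={}  new={0,1,2,3}  old={}  +wl: 
  step 4. node 3  ⊔preds={0,1,2,3}  new={0,1,2}  old={}  +wl: 
  step 5. node 4  ⊔preds={0,1,3}  new={0,1,2,3}  old={}  +wl: 2
  step 6. node 5  ⊔preds={0,1,2,3}  new={0,1,2,3}  old={1,2}  +wl: 3
  step 7. node 6  ⊔preds={0,1,2,3}  new={0,1,2,3}  old={1}  +wl: 
  step 8. node 0  ⊔preds={0,1,2,3}  new={0,2,3}  stable
  step 9. node 2  ⊔preds={0,1,2,3}  new={0,1,2,3}  stable
  step 10. node 3  ⊔preds={0,1,2,3}  new={0,1,2}  stable

Least fixpoint reached:
  node 0: {0,2,3}
  node 1: {0,1,3}
  node 2: {0,1,2,3}
  node 3: {0,1,2}
  node 4: {0,1,2,3}
  node 5: {0,1,2,3}
  node 6: {0,1,2,3}

{0,1,2,3}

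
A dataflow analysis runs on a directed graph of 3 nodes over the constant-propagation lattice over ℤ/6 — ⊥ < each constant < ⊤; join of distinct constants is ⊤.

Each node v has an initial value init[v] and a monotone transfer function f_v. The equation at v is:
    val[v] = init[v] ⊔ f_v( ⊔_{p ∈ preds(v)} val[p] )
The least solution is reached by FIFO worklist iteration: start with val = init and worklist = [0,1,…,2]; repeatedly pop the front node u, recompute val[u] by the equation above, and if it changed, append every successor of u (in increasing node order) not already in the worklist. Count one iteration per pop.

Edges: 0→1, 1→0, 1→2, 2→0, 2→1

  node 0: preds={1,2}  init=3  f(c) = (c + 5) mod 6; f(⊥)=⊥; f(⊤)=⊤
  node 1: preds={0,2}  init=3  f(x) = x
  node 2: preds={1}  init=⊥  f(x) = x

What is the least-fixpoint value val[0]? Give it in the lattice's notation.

⊤

Iteration log — 5 steps:
  step 1. node 0  ⊔preds=3  new=⊤  old=3  +wl: 
  step 2. node 1  ⊔preds=⊤  new=⊤  old=3  +wl: 0
  step 3. node 2  ⊔preds=⊤  new=⊤  old=⊥  +wl: 1
  step 4. node 0  ⊔preds=⊤  new=⊤  stable
  step 5. node 1  ⊔preds=⊤  new=⊤  stable

Least fixpoint reached:
  node 0: ⊤
  node 1: ⊤
  node 2: ⊤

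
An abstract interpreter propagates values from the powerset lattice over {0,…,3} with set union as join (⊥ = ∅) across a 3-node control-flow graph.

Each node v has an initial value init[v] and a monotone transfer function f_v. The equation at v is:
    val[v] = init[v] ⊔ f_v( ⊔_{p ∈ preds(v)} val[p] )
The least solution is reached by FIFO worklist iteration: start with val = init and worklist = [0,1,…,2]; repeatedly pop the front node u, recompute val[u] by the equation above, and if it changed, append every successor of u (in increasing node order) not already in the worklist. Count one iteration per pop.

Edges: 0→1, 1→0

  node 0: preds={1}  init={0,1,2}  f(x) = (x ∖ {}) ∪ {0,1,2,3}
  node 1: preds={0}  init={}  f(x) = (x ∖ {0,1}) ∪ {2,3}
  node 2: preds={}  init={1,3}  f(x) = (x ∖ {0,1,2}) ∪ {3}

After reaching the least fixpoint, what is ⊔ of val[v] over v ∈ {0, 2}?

Iteration log — 4 steps:
  step 1. node 0  ⊔preds={}  new={0,1,2,3}  old={0,1,2}  +wl: 
  step 2. node 1  ⊔preds={0,1,2,3}  new={2,3}  old={}  +wl: 0
  step 3. node 2  ⊔preds={}  new={1,3}  stable
  step 4. node 0  ⊔preds={2,3}  new={0,1,2,3}  stable

Least fixpoint reached:
  node 0: {0,1,2,3}
  node 1: {2,3}
  node 2: {1,3}

{0,1,2,3}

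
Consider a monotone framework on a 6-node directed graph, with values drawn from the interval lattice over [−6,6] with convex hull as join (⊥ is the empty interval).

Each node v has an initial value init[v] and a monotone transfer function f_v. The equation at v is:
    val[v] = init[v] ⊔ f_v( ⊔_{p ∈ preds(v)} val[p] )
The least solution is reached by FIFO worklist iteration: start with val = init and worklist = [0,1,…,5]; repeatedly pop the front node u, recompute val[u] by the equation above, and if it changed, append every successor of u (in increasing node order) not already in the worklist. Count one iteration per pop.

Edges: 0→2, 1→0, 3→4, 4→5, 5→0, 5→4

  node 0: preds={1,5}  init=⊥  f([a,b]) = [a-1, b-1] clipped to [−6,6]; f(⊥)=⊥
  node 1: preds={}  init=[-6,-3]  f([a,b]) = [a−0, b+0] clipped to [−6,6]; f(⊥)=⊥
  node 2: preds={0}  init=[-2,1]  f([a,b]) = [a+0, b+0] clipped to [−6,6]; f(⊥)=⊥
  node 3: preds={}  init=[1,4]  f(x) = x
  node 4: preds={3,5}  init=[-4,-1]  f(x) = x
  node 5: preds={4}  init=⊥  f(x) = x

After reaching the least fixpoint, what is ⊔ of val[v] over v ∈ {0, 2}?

[-6,3]

Iteration log — 9 steps:
  step 1. node 0  ⊔preds=[-6,-3]  new=[-6,-4]  old=⊥  +wl: 
  step 2. node 1  ⊔preds=⊥  new=[-6,-3]  stable
  step 3. node 2  ⊔preds=[-6,-4]  new=[-6,1]  old=[-2,1]  +wl: 
  step 4. node 3  ⊔preds=⊥  new=[1,4]  stable
  step 5. node 4  ⊔preds=[1,4]  new=[-4,4]  old=[-4,-1]  +wl: 
  step 6. node 5  ⊔preds=[-4,4]  new=[-4,4]  old=⊥  +wl: 0,4
  step 7. node 0  ⊔preds=[-6,4]  new=[-6,3]  old=[-6,-4]  +wl: 2
  step 8. node 4  ⊔preds=[-4,4]  new=[-4,4]  stable
  step 9. node 2  ⊔preds=[-6,3]  new=[-6,3]  old=[-6,1]  +wl: 

Least fixpoint reached:
  node 0: [-6,3]
  node 1: [-6,-3]
  node 2: [-6,3]
  node 3: [1,4]
  node 4: [-4,4]
  node 5: [-4,4]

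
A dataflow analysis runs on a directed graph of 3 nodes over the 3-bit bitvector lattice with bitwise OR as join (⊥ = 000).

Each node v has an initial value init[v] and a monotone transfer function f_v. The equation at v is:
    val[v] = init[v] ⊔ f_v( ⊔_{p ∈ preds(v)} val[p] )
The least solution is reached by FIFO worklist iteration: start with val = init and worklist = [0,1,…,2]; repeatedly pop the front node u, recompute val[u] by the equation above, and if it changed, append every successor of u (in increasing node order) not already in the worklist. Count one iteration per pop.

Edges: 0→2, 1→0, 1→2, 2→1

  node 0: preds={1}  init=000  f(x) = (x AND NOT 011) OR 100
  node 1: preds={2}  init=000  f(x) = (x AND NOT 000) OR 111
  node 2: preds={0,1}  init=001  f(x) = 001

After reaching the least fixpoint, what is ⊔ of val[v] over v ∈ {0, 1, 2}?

111

Trace (4 dequeues):
  [1] u=0 | in 000 | out 100 | prev 000 | push {}
  [2] u=1 | in 001 | out 111 | prev 000 | push {0}
  [3] u=2 | in 111 | out 001 | ==
  [4] u=0 | in 111 | out 100 | ==

Converged values:
  [0] 100
  [1] 111
  [2] 001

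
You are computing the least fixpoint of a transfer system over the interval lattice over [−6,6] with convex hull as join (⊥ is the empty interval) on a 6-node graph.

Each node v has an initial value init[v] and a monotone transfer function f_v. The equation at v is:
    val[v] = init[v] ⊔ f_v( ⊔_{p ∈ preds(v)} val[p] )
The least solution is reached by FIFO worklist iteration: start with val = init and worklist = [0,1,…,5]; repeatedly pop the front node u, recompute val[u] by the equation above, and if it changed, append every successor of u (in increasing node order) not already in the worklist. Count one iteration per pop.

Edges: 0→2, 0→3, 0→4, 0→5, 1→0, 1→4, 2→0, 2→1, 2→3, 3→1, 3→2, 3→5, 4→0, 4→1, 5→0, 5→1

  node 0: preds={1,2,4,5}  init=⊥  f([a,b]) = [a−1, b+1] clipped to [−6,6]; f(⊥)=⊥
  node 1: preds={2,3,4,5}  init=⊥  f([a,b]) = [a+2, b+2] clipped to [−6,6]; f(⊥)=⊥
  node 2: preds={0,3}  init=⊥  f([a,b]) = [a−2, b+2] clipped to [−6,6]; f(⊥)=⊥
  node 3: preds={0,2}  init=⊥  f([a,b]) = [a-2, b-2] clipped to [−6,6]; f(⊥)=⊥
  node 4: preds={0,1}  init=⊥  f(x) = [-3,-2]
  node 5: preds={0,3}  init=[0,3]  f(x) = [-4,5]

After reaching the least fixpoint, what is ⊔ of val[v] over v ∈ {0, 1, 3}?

Worklist (19 pops):
  #1 pop 0: in=[0,3] → [-1,4] (was ⊥); enqueue []
  #2 pop 1: in=[0,3] → [2,5] (was ⊥); enqueue [0]
  #3 pop 2: in=[-1,4] → [-3,6] (was ⊥); enqueue [1]
  #4 pop 3: in=[-3,6] → [-5,4] (was ⊥); enqueue [2]
  #5 pop 4: in=[-1,5] → [-3,-2] (was ⊥); enqueue []
  #6 pop 5: in=[-5,4] → [-4,5] (was [0,3]); enqueue []
  #7 pop 0: in=[-4,6] → [-5,6] (was [-1,4]); enqueue [3,4,5]
  #8 pop 1: in=[-5,6] → [-3,6] (was [2,5]); enqueue [0]
  #9 pop 2: in=[-5,6] → [-6,6] (was [-3,6]); enqueue [1]
  #10 pop 3: in=[-6,6] → [-6,4] (was [-5,4]); enqueue [2]
  #11 pop 4: in=[-5,6] → [-3,-2] (no change)
  #12 pop 5: in=[-6,6] → [-4,5] (no change)
  #13 pop 0: in=[-6,6] → [-6,6] (was [-5,6]); enqueue [3,4,5]
  #14 pop 1: in=[-6,6] → [-4,6] (was [-3,6]); enqueue [0]
  #15 pop 2: in=[-6,6] → [-6,6] (no change)
  #16 pop 3: in=[-6,6] → [-6,4] (no change)
  #17 pop 4: in=[-6,6] → [-3,-2] (no change)
  #18 pop 5: in=[-6,6] → [-4,5] (no change)
  #19 pop 0: in=[-6,6] → [-6,6] (no change)

Fixpoint:
  val[0] = [-6,6]
  val[1] = [-4,6]
  val[2] = [-6,6]
  val[3] = [-6,4]
  val[4] = [-3,-2]
  val[5] = [-4,5]

[-6,6]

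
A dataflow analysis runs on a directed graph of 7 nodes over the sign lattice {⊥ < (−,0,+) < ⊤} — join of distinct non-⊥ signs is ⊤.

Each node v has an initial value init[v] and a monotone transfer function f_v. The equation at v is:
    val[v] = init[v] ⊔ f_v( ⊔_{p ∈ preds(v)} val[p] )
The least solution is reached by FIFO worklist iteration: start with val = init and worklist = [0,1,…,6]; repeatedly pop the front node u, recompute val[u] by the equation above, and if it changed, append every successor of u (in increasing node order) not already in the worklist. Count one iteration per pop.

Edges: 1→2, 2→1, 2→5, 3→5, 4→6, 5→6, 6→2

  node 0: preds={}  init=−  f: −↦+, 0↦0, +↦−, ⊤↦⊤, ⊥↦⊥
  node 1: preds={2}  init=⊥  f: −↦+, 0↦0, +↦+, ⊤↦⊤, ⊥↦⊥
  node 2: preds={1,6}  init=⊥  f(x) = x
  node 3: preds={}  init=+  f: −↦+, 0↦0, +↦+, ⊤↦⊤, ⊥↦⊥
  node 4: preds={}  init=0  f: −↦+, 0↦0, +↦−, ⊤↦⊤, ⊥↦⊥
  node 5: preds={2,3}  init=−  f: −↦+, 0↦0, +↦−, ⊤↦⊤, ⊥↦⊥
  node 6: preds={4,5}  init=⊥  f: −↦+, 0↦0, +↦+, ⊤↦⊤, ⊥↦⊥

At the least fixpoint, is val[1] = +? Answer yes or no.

Trace (12 dequeues):
  [1] u=0 | in ⊥ | out − | ==
  [2] u=1 | in ⊥ | out ⊥ | ==
  [3] u=2 | in ⊥ | out ⊥ | ==
  [4] u=3 | in ⊥ | out + | ==
  [5] u=4 | in ⊥ | out 0 | ==
  [6] u=5 | in + | out − | ==
  [7] u=6 | in ⊤ | out ⊤ | prev ⊥ | push {2}
  [8] u=2 | in ⊤ | out ⊤ | prev ⊥ | push {1,5}
  [9] u=1 | in ⊤ | out ⊤ | prev ⊥ | push {2}
  [10] u=5 | in ⊤ | out ⊤ | prev − | push {6}
  [11] u=2 | in ⊤ | out ⊤ | ==
  [12] u=6 | in ⊤ | out ⊤ | ==

Converged values:
  [0] −
  [1] ⊤
  [2] ⊤
  [3] +
  [4] 0
  [5] ⊤
  [6] ⊤

no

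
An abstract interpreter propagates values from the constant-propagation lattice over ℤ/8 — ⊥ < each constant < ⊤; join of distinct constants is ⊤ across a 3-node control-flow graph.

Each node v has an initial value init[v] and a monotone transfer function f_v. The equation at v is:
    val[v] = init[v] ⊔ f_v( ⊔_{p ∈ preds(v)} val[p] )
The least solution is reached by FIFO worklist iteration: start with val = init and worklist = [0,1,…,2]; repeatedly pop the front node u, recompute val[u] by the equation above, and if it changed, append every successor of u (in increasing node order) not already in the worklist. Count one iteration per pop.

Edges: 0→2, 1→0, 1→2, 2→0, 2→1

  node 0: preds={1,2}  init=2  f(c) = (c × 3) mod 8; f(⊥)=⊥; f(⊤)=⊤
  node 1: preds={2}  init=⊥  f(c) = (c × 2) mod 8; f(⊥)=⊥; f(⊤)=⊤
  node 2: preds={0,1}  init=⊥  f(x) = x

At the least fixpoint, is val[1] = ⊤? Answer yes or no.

Iteration log — 10 steps:
  step 1. node 0  ⊔preds=⊥  new=2  stable
  step 2. node 1  ⊔preds=⊥  new=⊥  stable
  step 3. node 2  ⊔preds=2  new=2  old=⊥  +wl: 0,1
  step 4. node 0  ⊔preds=2  new=⊤  old=2  +wl: 2
  step 5. node 1  ⊔preds=2  new=4  old=⊥  +wl: 0
  step 6. node 2  ⊔preds=⊤  new=⊤  old=2  +wl: 1
  step 7. node 0  ⊔preds=⊤  new=⊤  stable
  step 8. node 1  ⊔preds=⊤  new=⊤  old=4  +wl: 0,2
  step 9. node 0  ⊔preds=⊤  new=⊤  stable
  step 10. node 2  ⊔preds=⊤  new=⊤  stable

Least fixpoint reached:
  node 0: ⊤
  node 1: ⊤
  node 2: ⊤

yes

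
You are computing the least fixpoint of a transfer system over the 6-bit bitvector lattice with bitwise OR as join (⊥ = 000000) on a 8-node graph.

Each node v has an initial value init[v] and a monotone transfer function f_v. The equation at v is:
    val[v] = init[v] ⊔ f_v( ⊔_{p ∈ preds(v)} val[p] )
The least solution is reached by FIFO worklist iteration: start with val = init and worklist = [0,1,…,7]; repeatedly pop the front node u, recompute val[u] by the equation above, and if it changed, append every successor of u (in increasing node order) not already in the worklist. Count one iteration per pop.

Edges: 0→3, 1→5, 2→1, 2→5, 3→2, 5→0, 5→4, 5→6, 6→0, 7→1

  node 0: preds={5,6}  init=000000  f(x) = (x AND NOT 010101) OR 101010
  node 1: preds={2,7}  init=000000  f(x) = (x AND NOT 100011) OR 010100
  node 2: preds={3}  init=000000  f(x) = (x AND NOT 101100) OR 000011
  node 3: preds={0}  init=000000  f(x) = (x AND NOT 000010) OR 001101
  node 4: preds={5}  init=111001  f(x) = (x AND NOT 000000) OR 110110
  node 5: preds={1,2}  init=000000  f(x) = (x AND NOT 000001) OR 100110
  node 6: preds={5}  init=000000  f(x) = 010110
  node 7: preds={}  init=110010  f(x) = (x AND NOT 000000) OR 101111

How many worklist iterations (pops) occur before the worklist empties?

Worklist (16 pops):
  #1 pop 0: in=000000 → 101010 (was 000000); enqueue []
  #2 pop 1: in=110010 → 010100 (was 000000); enqueue []
  #3 pop 2: in=000000 → 000011 (was 000000); enqueue [1]
  #4 pop 3: in=101010 → 101101 (was 000000); enqueue [2]
  #5 pop 4: in=000000 → 111111 (was 111001); enqueue []
  #6 pop 5: in=010111 → 110110 (was 000000); enqueue [0,4]
  #7 pop 6: in=110110 → 010110 (was 000000); enqueue []
  #8 pop 7: in=000000 → 111111 (was 110010); enqueue []
  #9 pop 1: in=111111 → 011100 (was 010100); enqueue [5]
  #10 pop 2: in=101101 → 000011 (no change)
  #11 pop 0: in=110110 → 101010 (no change)
  #12 pop 4: in=110110 → 111111 (no change)
  #13 pop 5: in=011111 → 111110 (was 110110); enqueue [0,4,6]
  #14 pop 0: in=111110 → 101010 (no change)
  #15 pop 4: in=111110 → 111111 (no change)
  #16 pop 6: in=111110 → 010110 (no change)

Fixpoint:
  val[0] = 101010
  val[1] = 011100
  val[2] = 000011
  val[3] = 101101
  val[4] = 111111
  val[5] = 111110
  val[6] = 010110
  val[7] = 111111

16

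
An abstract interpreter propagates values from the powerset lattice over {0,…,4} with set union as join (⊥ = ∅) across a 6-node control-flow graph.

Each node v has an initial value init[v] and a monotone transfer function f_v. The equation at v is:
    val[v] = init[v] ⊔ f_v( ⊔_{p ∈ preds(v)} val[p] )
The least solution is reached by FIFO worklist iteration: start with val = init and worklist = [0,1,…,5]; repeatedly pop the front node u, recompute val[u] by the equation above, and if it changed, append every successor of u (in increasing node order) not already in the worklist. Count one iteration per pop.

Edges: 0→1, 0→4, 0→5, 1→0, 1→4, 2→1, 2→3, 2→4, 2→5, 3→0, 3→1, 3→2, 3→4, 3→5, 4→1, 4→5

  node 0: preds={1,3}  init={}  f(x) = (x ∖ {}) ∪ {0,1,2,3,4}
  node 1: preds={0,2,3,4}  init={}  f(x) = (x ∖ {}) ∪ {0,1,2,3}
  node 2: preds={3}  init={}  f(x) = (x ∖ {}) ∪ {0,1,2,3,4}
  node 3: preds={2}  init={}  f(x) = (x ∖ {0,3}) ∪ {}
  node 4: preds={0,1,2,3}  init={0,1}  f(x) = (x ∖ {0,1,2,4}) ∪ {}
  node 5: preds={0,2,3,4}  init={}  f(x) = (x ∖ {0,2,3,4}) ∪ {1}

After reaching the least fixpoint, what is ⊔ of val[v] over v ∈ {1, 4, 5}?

{0,1,2,3,4}

Worklist (9 pops):
  #1 pop 0: in={} → {0,1,2,3,4} (was {}); enqueue []
  #2 pop 1: in={0,1,2,3,4} → {0,1,2,3,4} (was {}); enqueue [0]
  #3 pop 2: in={} → {0,1,2,3,4} (was {}); enqueue [1]
  #4 pop 3: in={0,1,2,3,4} → {1,2,4} (was {}); enqueue [2]
  #5 pop 4: in={0,1,2,3,4} → {0,1,3} (was {0,1}); enqueue []
  #6 pop 5: in={0,1,2,3,4} → {1} (was {}); enqueue []
  #7 pop 0: in={0,1,2,3,4} → {0,1,2,3,4} (no change)
  #8 pop 1: in={0,1,2,3,4} → {0,1,2,3,4} (no change)
  #9 pop 2: in={1,2,4} → {0,1,2,3,4} (no change)

Fixpoint:
  val[0] = {0,1,2,3,4}
  val[1] = {0,1,2,3,4}
  val[2] = {0,1,2,3,4}
  val[3] = {1,2,4}
  val[4] = {0,1,3}
  val[5] = {1}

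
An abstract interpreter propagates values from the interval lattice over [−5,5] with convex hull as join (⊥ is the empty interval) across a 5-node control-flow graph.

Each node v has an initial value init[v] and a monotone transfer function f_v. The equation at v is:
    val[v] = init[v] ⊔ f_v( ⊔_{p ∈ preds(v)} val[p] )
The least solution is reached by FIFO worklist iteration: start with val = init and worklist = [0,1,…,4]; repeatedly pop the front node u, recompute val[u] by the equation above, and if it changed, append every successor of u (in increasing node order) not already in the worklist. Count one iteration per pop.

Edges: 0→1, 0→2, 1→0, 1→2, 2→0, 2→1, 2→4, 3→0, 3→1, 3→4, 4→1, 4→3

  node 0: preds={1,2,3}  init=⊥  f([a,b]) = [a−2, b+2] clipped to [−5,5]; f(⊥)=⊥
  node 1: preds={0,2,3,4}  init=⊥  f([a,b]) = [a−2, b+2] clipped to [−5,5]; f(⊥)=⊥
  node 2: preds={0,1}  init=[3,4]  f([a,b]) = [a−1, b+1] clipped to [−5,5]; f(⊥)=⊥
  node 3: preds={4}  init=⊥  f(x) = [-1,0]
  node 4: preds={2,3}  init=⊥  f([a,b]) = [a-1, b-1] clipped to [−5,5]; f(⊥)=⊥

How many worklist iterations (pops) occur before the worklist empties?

15

Worklist (15 pops):
  #1 pop 0: in=[3,4] → [1,5] (was ⊥); enqueue []
  #2 pop 1: in=[1,5] → [-1,5] (was ⊥); enqueue [0]
  #3 pop 2: in=[-1,5] → [-2,5] (was [3,4]); enqueue [1]
  #4 pop 3: in=⊥ → [-1,0] (was ⊥); enqueue []
  #5 pop 4: in=[-2,5] → [-3,4] (was ⊥); enqueue [3]
  #6 pop 0: in=[-2,5] → [-4,5] (was [1,5]); enqueue [2]
  #7 pop 1: in=[-4,5] → [-5,5] (was [-1,5]); enqueue [0]
  #8 pop 3: in=[-3,4] → [-1,0] (no change)
  #9 pop 2: in=[-5,5] → [-5,5] (was [-2,5]); enqueue [1,4]
  #10 pop 0: in=[-5,5] → [-5,5] (was [-4,5]); enqueue [2]
  #11 pop 1: in=[-5,5] → [-5,5] (no change)
  #12 pop 4: in=[-5,5] → [-5,4] (was [-3,4]); enqueue [1,3]
  #13 pop 2: in=[-5,5] → [-5,5] (no change)
  #14 pop 1: in=[-5,5] → [-5,5] (no change)
  #15 pop 3: in=[-5,4] → [-1,0] (no change)

Fixpoint:
  val[0] = [-5,5]
  val[1] = [-5,5]
  val[2] = [-5,5]
  val[3] = [-1,0]
  val[4] = [-5,4]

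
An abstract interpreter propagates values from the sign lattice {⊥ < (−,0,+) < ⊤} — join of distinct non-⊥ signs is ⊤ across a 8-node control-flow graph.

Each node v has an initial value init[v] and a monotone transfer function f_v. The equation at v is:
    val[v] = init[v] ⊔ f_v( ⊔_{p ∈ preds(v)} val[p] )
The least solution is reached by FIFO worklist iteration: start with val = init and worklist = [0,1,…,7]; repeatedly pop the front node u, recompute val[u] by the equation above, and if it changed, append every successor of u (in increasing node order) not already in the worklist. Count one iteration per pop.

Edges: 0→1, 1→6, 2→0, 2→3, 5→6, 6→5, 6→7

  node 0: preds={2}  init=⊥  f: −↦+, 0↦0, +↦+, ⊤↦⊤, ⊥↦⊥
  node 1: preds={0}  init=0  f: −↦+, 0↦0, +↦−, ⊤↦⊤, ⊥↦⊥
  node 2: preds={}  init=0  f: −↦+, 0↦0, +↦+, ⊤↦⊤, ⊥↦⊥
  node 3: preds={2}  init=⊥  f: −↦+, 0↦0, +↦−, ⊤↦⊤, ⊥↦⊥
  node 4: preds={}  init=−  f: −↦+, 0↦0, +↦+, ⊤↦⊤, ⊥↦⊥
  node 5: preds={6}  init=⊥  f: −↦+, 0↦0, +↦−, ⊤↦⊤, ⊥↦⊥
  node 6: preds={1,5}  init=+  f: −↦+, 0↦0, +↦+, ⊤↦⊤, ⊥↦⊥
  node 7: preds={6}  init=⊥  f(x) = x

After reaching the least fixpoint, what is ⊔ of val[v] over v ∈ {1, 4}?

⊤

Trace (10 dequeues):
  [1] u=0 | in 0 | out 0 | prev ⊥ | push {}
  [2] u=1 | in 0 | out 0 | ==
  [3] u=2 | in ⊥ | out 0 | ==
  [4] u=3 | in 0 | out 0 | prev ⊥ | push {}
  [5] u=4 | in ⊥ | out − | ==
  [6] u=5 | in + | out − | prev ⊥ | push {}
  [7] u=6 | in ⊤ | out ⊤ | prev + | push {5}
  [8] u=7 | in ⊤ | out ⊤ | prev ⊥ | push {}
  [9] u=5 | in ⊤ | out ⊤ | prev − | push {6}
  [10] u=6 | in ⊤ | out ⊤ | ==

Converged values:
  [0] 0
  [1] 0
  [2] 0
  [3] 0
  [4] −
  [5] ⊤
  [6] ⊤
  [7] ⊤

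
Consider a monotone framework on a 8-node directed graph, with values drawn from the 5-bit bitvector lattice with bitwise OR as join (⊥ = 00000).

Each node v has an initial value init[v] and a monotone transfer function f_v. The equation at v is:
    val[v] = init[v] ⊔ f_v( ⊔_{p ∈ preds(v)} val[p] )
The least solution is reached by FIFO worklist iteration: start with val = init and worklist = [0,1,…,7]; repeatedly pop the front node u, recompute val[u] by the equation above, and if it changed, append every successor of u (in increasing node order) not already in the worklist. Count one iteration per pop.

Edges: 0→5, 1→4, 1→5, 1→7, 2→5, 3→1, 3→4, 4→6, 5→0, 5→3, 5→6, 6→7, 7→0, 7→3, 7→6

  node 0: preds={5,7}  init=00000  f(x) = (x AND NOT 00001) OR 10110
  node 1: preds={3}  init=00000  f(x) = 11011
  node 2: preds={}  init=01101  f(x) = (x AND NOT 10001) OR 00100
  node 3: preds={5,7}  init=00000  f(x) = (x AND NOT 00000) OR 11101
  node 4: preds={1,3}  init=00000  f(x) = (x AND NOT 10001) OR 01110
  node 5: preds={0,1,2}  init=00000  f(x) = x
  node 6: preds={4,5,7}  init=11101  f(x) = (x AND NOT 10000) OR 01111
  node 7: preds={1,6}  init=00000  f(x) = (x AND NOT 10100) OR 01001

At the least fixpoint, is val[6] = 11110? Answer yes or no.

no

Iteration log — 15 steps:
  step 1. node 0  ⊔preds=00000  new=10110  old=00000  +wl: 
  step 2. node 1  ⊔preds=00000  new=11011  old=00000  +wl: 
  step 3. node 2  ⊔preds=00000  new=01101  stable
  step 4. node 3  ⊔preds=00000  new=11101  old=00000  +wl: 1
  step 5. node 4  ⊔preds=11111  new=01110  old=00000  +wl: 
  step 6. node 5  ⊔preds=11111  new=11111  old=00000  +wl: 0,3
  step 7. node 6  ⊔preds=11111  new=11111  old=11101  +wl: 
  step 8. node 7  ⊔preds=11111  new=01011  old=00000  +wl: 6
  step 9. node 1  ⊔preds=11101  new=11011  stable
  step 10. node 0  ⊔preds=11111  new=11110  old=10110  +wl: 5
  step 11. node 3  ⊔preds=11111  new=11111  old=11101  +wl: 1,4
  step 12. node 6  ⊔preds=11111  new=11111  stable
  step 13. node 5  ⊔preds=11111  new=11111  stable
  step 14. node 1  ⊔preds=11111  new=11011  stable
  step 15. node 4  ⊔preds=11111  new=01110  stable

Least fixpoint reached:
  node 0: 11110
  node 1: 11011
  node 2: 01101
  node 3: 11111
  node 4: 01110
  node 5: 11111
  node 6: 11111
  node 7: 01011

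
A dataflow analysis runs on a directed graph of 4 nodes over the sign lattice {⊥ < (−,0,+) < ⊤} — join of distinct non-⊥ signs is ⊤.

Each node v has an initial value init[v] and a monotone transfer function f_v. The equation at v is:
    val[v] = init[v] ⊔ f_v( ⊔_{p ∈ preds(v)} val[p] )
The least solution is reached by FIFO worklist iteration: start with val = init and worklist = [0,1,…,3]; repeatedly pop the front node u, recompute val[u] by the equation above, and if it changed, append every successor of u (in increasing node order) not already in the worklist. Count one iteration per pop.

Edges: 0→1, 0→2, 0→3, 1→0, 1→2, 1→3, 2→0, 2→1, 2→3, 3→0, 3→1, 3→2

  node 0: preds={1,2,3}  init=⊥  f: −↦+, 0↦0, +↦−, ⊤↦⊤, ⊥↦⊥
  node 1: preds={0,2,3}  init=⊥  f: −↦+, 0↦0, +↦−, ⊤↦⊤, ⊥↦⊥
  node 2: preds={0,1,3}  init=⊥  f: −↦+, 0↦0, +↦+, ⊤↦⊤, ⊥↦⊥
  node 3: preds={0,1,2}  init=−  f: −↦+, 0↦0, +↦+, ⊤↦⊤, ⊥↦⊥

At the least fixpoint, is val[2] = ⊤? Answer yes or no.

Iteration log — 8 steps:
  step 1. node 0  ⊔preds=−  new=+  old=⊥  +wl: 
  step 2. node 1  ⊔preds=⊤  new=⊤  old=⊥  +wl: 0
  step 3. node 2  ⊔preds=⊤  new=⊤  old=⊥  +wl: 1
  step 4. node 3  ⊔preds=⊤  new=⊤  old=−  +wl: 2
  step 5. node 0  ⊔preds=⊤  new=⊤  old=+  +wl: 3
  step 6. node 1  ⊔preds=⊤  new=⊤  stable
  step 7. node 2  ⊔preds=⊤  new=⊤  stable
  step 8. node 3  ⊔preds=⊤  new=⊤  stable

Least fixpoint reached:
  node 0: ⊤
  node 1: ⊤
  node 2: ⊤
  node 3: ⊤

yes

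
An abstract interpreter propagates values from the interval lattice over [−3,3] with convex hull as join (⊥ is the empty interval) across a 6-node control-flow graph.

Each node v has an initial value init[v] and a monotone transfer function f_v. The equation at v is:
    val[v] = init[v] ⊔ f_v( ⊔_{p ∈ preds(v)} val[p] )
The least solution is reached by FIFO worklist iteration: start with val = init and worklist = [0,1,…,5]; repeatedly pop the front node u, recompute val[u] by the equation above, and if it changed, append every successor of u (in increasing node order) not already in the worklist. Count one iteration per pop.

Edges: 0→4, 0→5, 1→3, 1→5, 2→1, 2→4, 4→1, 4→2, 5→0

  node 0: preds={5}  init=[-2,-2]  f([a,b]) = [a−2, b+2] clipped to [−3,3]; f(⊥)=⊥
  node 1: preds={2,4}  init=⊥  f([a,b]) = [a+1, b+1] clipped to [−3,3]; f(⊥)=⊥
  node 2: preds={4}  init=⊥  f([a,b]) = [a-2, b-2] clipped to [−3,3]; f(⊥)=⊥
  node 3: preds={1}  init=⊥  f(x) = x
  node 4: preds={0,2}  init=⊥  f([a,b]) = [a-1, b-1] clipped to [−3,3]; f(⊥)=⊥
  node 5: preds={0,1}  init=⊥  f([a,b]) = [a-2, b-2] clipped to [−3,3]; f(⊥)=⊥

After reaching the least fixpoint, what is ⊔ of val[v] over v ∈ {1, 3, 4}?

[-3,-1]

Trace (17 dequeues):
  [1] u=0 | in ⊥ | out [-2,-2] | ==
  [2] u=1 | in ⊥ | out ⊥ | ==
  [3] u=2 | in ⊥ | out ⊥ | ==
  [4] u=3 | in ⊥ | out ⊥ | ==
  [5] u=4 | in [-2,-2] | out [-3,-3] | prev ⊥ | push {1,2}
  [6] u=5 | in [-2,-2] | out [-3,-3] | prev ⊥ | push {0}
  [7] u=1 | in [-3,-3] | out [-2,-2] | prev ⊥ | push {3,5}
  [8] u=2 | in [-3,-3] | out [-3,-3] | prev ⊥ | push {1,4}
  [9] u=0 | in [-3,-3] | out [-3,-1] | prev [-2,-2] | push {}
  [10] u=3 | in [-2,-2] | out [-2,-2] | prev ⊥ | push {}
  [11] u=5 | in [-3,-1] | out [-3,-3] | ==
  [12] u=1 | in [-3,-3] | out [-2,-2] | ==
  [13] u=4 | in [-3,-1] | out [-3,-2] | prev [-3,-3] | push {1,2}
  [14] u=1 | in [-3,-2] | out [-2,-1] | prev [-2,-2] | push {3,5}
  [15] u=2 | in [-3,-2] | out [-3,-3] | ==
  [16] u=3 | in [-2,-1] | out [-2,-1] | prev [-2,-2] | push {}
  [17] u=5 | in [-3,-1] | out [-3,-3] | ==

Converged values:
  [0] [-3,-1]
  [1] [-2,-1]
  [2] [-3,-3]
  [3] [-2,-1]
  [4] [-3,-2]
  [5] [-3,-3]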